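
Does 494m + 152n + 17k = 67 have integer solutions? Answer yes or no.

yes

gcd(494, 152):
  494 = 3*152 + 38
  152 = 4*38
so gcd(494, 152) = 38.
gcd(38, 17) = 1.
1 divides 67, so integer solutions exist.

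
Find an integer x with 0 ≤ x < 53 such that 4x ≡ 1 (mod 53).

gcd(53, 4) = 1.
By Bézout, 4·(-13) + 53·(1) = 1.
So 4·-13 ≡ 1 (mod 53), and -13 mod 53 = 40.

40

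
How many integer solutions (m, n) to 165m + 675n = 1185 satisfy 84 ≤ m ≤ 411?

8

gcd(675, 165) = 15.
By Bézout, 165*(-4) + 675*(1) = 15.
Particular solution: (44, -9).
General solution: m = 44 + 45t, n = -9 - 11t for integer t.
84 ≤ 44 + 45t ≤ 411 gives t ∈ [1, 8], which is 8 values.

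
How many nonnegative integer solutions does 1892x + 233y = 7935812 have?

18

gcd(1892, 233) = 1  (1892 = 8·233 + 28, 233 = 8·28 + 9, 28 = 3·9 + 1, 9 = 9·1).
Back-substituting, 1892·(25) + 233·(-203) = 1.
Scale by 7935812: one solution is (198395300, -1610969836). Reduce x mod 233: (227, 32216).
General: x = 227 + 233t, y = 32216 - 1892t.
x ≥ 0 ⇒ t ≥ 0; y ≥ 0 ⇒ t ≤ 17. So t ∈ [0, 17]: 18 solutions.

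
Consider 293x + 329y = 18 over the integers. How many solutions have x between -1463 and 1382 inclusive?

gcd(329, 293) = 1  (329 = 1×293 + 36, 293 = 8×36 + 5, 36 = 7×5 + 1, 5 = 5×1).
Back-substituting, 293×(-64) + 329×(57) = 1.
Scale by 18: particular solution (-1152, 1026); reduce x mod 329: (164, -146).
General solution: x = 164 + 329t, y = -146 - 293t for integer t.
-1463 ≤ 164 + 329t ≤ 1382 gives t ∈ [-4, 3], which is 8 values.

8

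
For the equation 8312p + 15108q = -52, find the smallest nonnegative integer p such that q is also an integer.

gcd(15108, 8312):
  15108 = 1×8312 + 6796
  8312 = 1×6796 + 1516
  6796 = 4×1516 + 732
  1516 = 2×732 + 52
  732 = 14×52 + 4
  52 = 13×4
so gcd(15108, 8312) = 4.
4 divides -52, so solutions exist.
Back-substitute for Bézout coefficients:
  4 = 732 - 14×52
  ... = 8312×(-289) + 15108×(159)
Scale by -52/4 = -13: (p₀, q₀) = (3757, -2067).
General solution: p = 3757 + 3777t, q = -2067 - 2078t for integer t.
p ≥ 0: smallest is 3757 mod 3777 = 3757 (at t = 0), with q = -2067.

3757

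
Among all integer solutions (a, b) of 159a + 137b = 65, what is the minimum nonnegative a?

gcd(159, 137) = 1.
1 divides 65, so solutions exist.
By Bézout, 159*(-56) + 137*(65) = 1.
Scale by 65/1 = 65: (a₀, b₀) = (-3640, 4225).
General solution: a = -3640 + 137t, b = 4225 - 159t for integer t.
a ≥ 0: smallest is -3640 mod 137 = 59 (at t = 27), with b = -68.

59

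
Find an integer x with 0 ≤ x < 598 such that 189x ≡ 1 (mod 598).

gcd(598, 189) = 1.
By Bézout, 189×(-193) + 598×(61) = 1.
So 189×-193 ≡ 1 (mod 598), and -193 mod 598 = 405.

405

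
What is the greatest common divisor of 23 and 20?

gcd(23, 20) = 1  (23 = 1×20 + 3, 20 = 6×3 + 2, 3 = 1×2 + 1, 2 = 2×1).

1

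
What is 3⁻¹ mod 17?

6

gcd(17, 3) = 1.
By Bézout, 3·(6) + 17·(-1) = 1.
So 3·6 ≡ 1 (mod 17), and 6 mod 17 = 6.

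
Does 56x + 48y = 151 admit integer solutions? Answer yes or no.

no

gcd(56, 48) = 8.
8 does not divide 151 (remainder 7), so no integer solutions.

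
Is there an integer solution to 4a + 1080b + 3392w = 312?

gcd(1080, 4) = 4  (1080 = 270*4).
gcd(4, 3392) = 4.
4 divides 312, so integer solutions exist.

yes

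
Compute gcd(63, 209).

1

gcd(209, 63):
  209 = 3·63 + 20
  63 = 3·20 + 3
  20 = 6·3 + 2
  3 = 1·2 + 1
  2 = 2·1
so gcd(209, 63) = 1.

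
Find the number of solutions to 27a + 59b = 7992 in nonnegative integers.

6

gcd(59, 27) = 1.
By Bézout, 27*(-24) + 59*(11) = 1.
One solution: (1, 135).
General: a = 1 + 59t, b = 135 - 27t.
a ≥ 0 ⇒ t ≥ 0; b ≥ 0 ⇒ t ≤ 5. So t ∈ [0, 5]: 6 solutions.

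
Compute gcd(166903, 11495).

gcd(166903, 11495):
  166903 = 14·11495 + 5973
  11495 = 1·5973 + 5522
  5973 = 1·5522 + 451
  5522 = 12·451 + 110
  451 = 4·110 + 11
  110 = 10·11
so gcd(166903, 11495) = 11.

11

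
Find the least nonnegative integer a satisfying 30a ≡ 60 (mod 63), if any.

2

gcd(63, 30) = 3.
3 divides 60, so solutions exist.
By Bézout, 30·(-2) + 63·(1) = 3.
So 30·(-2) ≡ 3 (mod 63); multiply by 20: a ≡ -40 (mod 21).
Smallest nonnegative: a = -40 mod 21 = 2.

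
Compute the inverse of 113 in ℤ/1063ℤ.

254

gcd(1063, 113):
  1063 = 9*113 + 46
  113 = 2*46 + 21
  46 = 2*21 + 4
  21 = 5*4 + 1
  4 = 4*1
so gcd(1063, 113) = 1.
Back-substitute for Bézout coefficients:
  1 = 21 - 5*4
  ... = 113*(254) + 1063*(-27)
So 113*254 ≡ 1 (mod 1063), and 254 mod 1063 = 254.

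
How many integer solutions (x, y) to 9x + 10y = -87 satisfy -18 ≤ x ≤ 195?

21

gcd(10, 9) = 1.
By Bézout, 9×(-1) + 10×(1) = 1.
Particular solution: (7, -15).
General solution: x = 7 + 10t, y = -15 - 9t for integer t.
-18 ≤ 7 + 10t ≤ 195 gives t ∈ [-2, 18], which is 21 values.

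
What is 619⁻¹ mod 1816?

443

gcd(1816, 619):
  1816 = 2×619 + 578
  619 = 1×578 + 41
  578 = 14×41 + 4
  41 = 10×4 + 1
  4 = 4×1
so gcd(1816, 619) = 1.
Back-substitute for Bézout coefficients:
  1 = 41 - 10×4
  ... = 619×(443) + 1816×(-151)
So 619×443 ≡ 1 (mod 1816), and 443 mod 1816 = 443.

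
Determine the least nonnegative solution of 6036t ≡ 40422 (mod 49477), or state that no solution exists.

gcd(49477, 6036) = 1.
1 divides 40422, so solutions exist.
By Bézout, 6036*(8156) + 49477*(-995) = 1.
So 6036*(8156) ≡ 1 (mod 49477); multiply by 40422: t ≡ 329681832 (mod 49477).
Smallest nonnegative: t = 329681832 mod 49477 = 16581.

16581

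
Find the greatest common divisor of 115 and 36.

1

gcd(115, 36):
  115 = 3·36 + 7
  36 = 5·7 + 1
  7 = 7·1
so gcd(115, 36) = 1.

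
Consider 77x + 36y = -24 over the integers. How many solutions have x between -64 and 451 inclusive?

14

gcd(77, 36):
  77 = 2×36 + 5
  36 = 7×5 + 1
  5 = 5×1
so gcd(77, 36) = 1.
Back-substitute for Bézout coefficients:
  1 = 36 - 7×5
  ... = 77×(-7) + 36×(15)
Scale by -24: particular solution (168, -360); reduce x mod 36: (24, -52).
General solution: x = 24 + 36t, y = -52 - 77t for integer t.
-64 ≤ 24 + 36t ≤ 451 gives t ∈ [-2, 11], which is 14 values.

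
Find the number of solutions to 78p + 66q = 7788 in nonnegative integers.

gcd(78, 66) = 6  (78 = 1*66 + 12, 66 = 5*12 + 6, 12 = 2*6).
Back-substituting, 78*(-5) + 66*(6) = 6.
Scale by 1298: one solution is (-6490, 7788). Reduce p mod 11: (0, 118).
General: p = 0 + 11t, q = 118 - 13t.
p ≥ 0 ⇒ t ≥ 0; q ≥ 0 ⇒ t ≤ 9. So t ∈ [0, 9]: 10 solutions.

10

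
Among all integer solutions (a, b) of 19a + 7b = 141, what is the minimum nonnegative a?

gcd(19, 7):
  19 = 2·7 + 5
  7 = 1·5 + 2
  5 = 2·2 + 1
  2 = 2·1
so gcd(19, 7) = 1.
1 divides 141, so solutions exist.
Back-substitute for Bézout coefficients:
  1 = 5 - 2·2
  ... = 19·(3) + 7·(-8)
Scale by 141/1 = 141: (a₀, b₀) = (423, -1128).
General solution: a = 423 + 7t, b = -1128 - 19t for integer t.
a ≥ 0: smallest is 423 mod 7 = 3 (at t = -60), with b = 12.

3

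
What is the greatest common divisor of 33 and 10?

1

gcd(33, 10) = 1  (33 = 3*10 + 3, 10 = 3*3 + 1, 3 = 3*1).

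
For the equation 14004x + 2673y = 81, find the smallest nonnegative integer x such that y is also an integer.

gcd(14004, 2673) = 9.
9 divides 81, so solutions exist.
By Bézout, 14004*(-46) + 2673*(241) = 9.
Scale by 81/9 = 9: (x₀, y₀) = (-414, 2169).
General solution: x = -414 + 297t, y = 2169 - 1556t for integer t.
x ≥ 0: smallest is -414 mod 297 = 180 (at t = 2), with y = -943.

180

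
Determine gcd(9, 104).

gcd(104, 9):
  104 = 11·9 + 5
  9 = 1·5 + 4
  5 = 1·4 + 1
  4 = 4·1
so gcd(104, 9) = 1.

1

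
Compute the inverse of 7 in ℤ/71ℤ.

gcd(71, 7):
  71 = 10·7 + 1
  7 = 7·1
so gcd(71, 7) = 1.
Back-substitute for Bézout coefficients:
  1 = 71 - 10·7
  ... = 7·(-10) + 71·(1)
So 7·-10 ≡ 1 (mod 71), and -10 mod 71 = 61.

61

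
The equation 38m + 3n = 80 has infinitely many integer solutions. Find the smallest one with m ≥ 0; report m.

1

gcd(38, 3) = 1.
1 divides 80, so solutions exist.
By Bézout, 38×(-1) + 3×(13) = 1.
Scale by 80/1 = 80: (m₀, n₀) = (-80, 1040).
General solution: m = -80 + 3t, n = 1040 - 38t for integer t.
m ≥ 0: smallest is -80 mod 3 = 1 (at t = 27), with n = 14.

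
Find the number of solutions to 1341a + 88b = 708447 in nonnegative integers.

6

gcd(1341, 88) = 1.
By Bézout, 1341*(21) + 88*(-320) = 1.
One solution: (19, 7761).
General: a = 19 + 88t, b = 7761 - 1341t.
a ≥ 0 ⇒ t ≥ 0; b ≥ 0 ⇒ t ≤ 5. So t ∈ [0, 5]: 6 solutions.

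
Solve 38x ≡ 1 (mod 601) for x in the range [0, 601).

gcd(601, 38) = 1  (601 = 15*38 + 31, 38 = 1*31 + 7, 31 = 4*7 + 3, 7 = 2*3 + 1, 3 = 3*1).
Back-substituting, 38*(174) + 601*(-11) = 1.
So 38*174 ≡ 1 (mod 601), and 174 mod 601 = 174.

174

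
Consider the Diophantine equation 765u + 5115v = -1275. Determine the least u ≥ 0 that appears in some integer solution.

gcd(5115, 765):
  5115 = 6·765 + 525
  765 = 1·525 + 240
  525 = 2·240 + 45
  240 = 5·45 + 15
  45 = 3·15
so gcd(5115, 765) = 15.
15 divides -1275, so solutions exist.
Back-substitute for Bézout coefficients:
  15 = 240 - 5·45
  ... = 765·(107) + 5115·(-16)
Scale by -1275/15 = -85: (u₀, v₀) = (-9095, 1360).
General solution: u = -9095 + 341t, v = 1360 - 51t for integer t.
u ≥ 0: smallest is -9095 mod 341 = 112 (at t = 27), with v = -17.

112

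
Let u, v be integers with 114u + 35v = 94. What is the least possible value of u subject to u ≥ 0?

26

gcd(114, 35):
  114 = 3×35 + 9
  35 = 3×9 + 8
  9 = 1×8 + 1
  8 = 8×1
so gcd(114, 35) = 1.
1 divides 94, so solutions exist.
Back-substitute for Bézout coefficients:
  1 = 9 - 1×8
  ... = 114×(4) + 35×(-13)
Scale by 94/1 = 94: (u₀, v₀) = (376, -1222).
General solution: u = 376 + 35t, v = -1222 - 114t for integer t.
u ≥ 0: smallest is 376 mod 35 = 26 (at t = -10), with v = -82.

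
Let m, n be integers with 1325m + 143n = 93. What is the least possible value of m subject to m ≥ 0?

89

gcd(1325, 143):
  1325 = 9*143 + 38
  143 = 3*38 + 29
  38 = 1*29 + 9
  29 = 3*9 + 2
  9 = 4*2 + 1
  2 = 2*1
so gcd(1325, 143) = 1.
1 divides 93, so solutions exist.
Back-substitute for Bézout coefficients:
  1 = 9 - 4*2
  ... = 1325*(64) + 143*(-593)
Scale by 93/1 = 93: (m₀, n₀) = (5952, -55149).
General solution: m = 5952 + 143t, n = -55149 - 1325t for integer t.
m ≥ 0: smallest is 5952 mod 143 = 89 (at t = -41), with n = -824.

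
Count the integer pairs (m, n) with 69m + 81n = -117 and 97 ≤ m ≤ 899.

30

gcd(81, 69) = 3  (81 = 1·69 + 12, 69 = 5·12 + 9, 12 = 1·9 + 3, 9 = 3·3).
Back-substituting, 69·(-7) + 81·(6) = 3.
Scale by -39: particular solution (273, -234); reduce m mod 27: (3, -4).
General solution: m = 3 + 27t, n = -4 - 23t for integer t.
97 ≤ 3 + 27t ≤ 899 gives t ∈ [4, 33], which is 30 values.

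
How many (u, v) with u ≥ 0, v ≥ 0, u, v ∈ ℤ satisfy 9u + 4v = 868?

gcd(9, 4) = 1  (9 = 2*4 + 1, 4 = 4*1).
Back-substituting, 9*(1) + 4*(-2) = 1.
Scale by 868: one solution is (868, -1736). Reduce u mod 4: (0, 217).
General: u = 0 + 4t, v = 217 - 9t.
u ≥ 0 ⇒ t ≥ 0; v ≥ 0 ⇒ t ≤ 24. So t ∈ [0, 24]: 25 solutions.

25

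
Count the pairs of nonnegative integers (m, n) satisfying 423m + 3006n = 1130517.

gcd(3006, 423):
  3006 = 7*423 + 45
  423 = 9*45 + 18
  45 = 2*18 + 9
  18 = 2*9
so gcd(3006, 423) = 9.
Back-substitute for Bézout coefficients:
  9 = 45 - 2*18
  ... = 423*(-135) + 3006*(19)
Scale by 125613: one solution is (-16957755, 2386647). Reduce m mod 334: (93, 363).
General: m = 93 + 334t, n = 363 - 47t.
m ≥ 0 ⇒ t ≥ 0; n ≥ 0 ⇒ t ≤ 7. So t ∈ [0, 7]: 8 solutions.

8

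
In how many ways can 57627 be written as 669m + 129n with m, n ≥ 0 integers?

2

gcd(669, 129) = 3.
By Bézout, 669×(-16) + 129×(83) = 3.
One solution: (20, 343).
General: m = 20 + 43t, n = 343 - 223t.
m ≥ 0 ⇒ t ≥ 0; n ≥ 0 ⇒ t ≤ 1. So t ∈ [0, 1]: 2 solutions.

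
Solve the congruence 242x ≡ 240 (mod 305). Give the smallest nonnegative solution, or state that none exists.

gcd(305, 242) = 1  (305 = 1×242 + 63, 242 = 3×63 + 53, 63 = 1×53 + 10, 53 = 5×10 + 3, 10 = 3×3 + 1, 3 = 3×1).
1 divides 240, so solutions exist.
Back-substituting, 242×(-92) + 305×(73) = 1.
So 242×(-92) ≡ 1 (mod 305); multiply by 240: x ≡ -22080 (mod 305).
Smallest nonnegative: x = -22080 mod 305 = 185.

185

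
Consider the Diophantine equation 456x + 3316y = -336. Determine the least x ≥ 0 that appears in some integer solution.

gcd(3316, 456):
  3316 = 7×456 + 124
  456 = 3×124 + 84
  124 = 1×84 + 40
  84 = 2×40 + 4
  40 = 10×4
so gcd(3316, 456) = 4.
4 divides -336, so solutions exist.
Back-substitute for Bézout coefficients:
  4 = 84 - 2×40
  ... = 456×(80) + 3316×(-11)
Scale by -336/4 = -84: (x₀, y₀) = (-6720, 924).
General solution: x = -6720 + 829t, y = 924 - 114t for integer t.
x ≥ 0: smallest is -6720 mod 829 = 741 (at t = 9), with y = -102.

741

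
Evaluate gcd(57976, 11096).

8

gcd(57976, 11096):
  57976 = 5·11096 + 2496
  11096 = 4·2496 + 1112
  2496 = 2·1112 + 272
  1112 = 4·272 + 24
  272 = 11·24 + 8
  24 = 3·8
so gcd(57976, 11096) = 8.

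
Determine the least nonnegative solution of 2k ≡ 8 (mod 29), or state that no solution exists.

gcd(29, 2) = 1.
1 divides 8, so solutions exist.
By Bézout, 2×(-14) + 29×(1) = 1.
So 2×(-14) ≡ 1 (mod 29); multiply by 8: k ≡ -112 (mod 29).
Smallest nonnegative: k = -112 mod 29 = 4.

4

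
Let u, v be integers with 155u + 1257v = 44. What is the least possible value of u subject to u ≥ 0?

349

gcd(1257, 155):
  1257 = 8×155 + 17
  155 = 9×17 + 2
  17 = 8×2 + 1
  2 = 2×1
so gcd(1257, 155) = 1.
1 divides 44, so solutions exist.
Back-substitute for Bézout coefficients:
  1 = 17 - 8×2
  ... = 155×(-592) + 1257×(73)
Scale by 44/1 = 44: (u₀, v₀) = (-26048, 3212).
General solution: u = -26048 + 1257t, v = 3212 - 155t for integer t.
u ≥ 0: smallest is -26048 mod 1257 = 349 (at t = 21), with v = -43.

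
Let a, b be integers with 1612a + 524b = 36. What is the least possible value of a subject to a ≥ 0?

gcd(1612, 524):
  1612 = 3×524 + 40
  524 = 13×40 + 4
  40 = 10×4
so gcd(1612, 524) = 4.
4 divides 36, so solutions exist.
Back-substitute for Bézout coefficients:
  4 = 524 - 13×40
  ... = 1612×(-13) + 524×(40)
Scale by 36/4 = 9: (a₀, b₀) = (-117, 360).
General solution: a = -117 + 131t, b = 360 - 403t for integer t.
a ≥ 0: smallest is -117 mod 131 = 14 (at t = 1), with b = -43.

14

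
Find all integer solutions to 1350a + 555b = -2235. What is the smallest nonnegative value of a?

30

gcd(1350, 555):
  1350 = 2*555 + 240
  555 = 2*240 + 75
  240 = 3*75 + 15
  75 = 5*15
so gcd(1350, 555) = 15.
15 divides -2235, so solutions exist.
Back-substitute for Bézout coefficients:
  15 = 240 - 3*75
  ... = 1350*(7) + 555*(-17)
Scale by -2235/15 = -149: (a₀, b₀) = (-1043, 2533).
General solution: a = -1043 + 37t, b = 2533 - 90t for integer t.
a ≥ 0: smallest is -1043 mod 37 = 30 (at t = 29), with b = -77.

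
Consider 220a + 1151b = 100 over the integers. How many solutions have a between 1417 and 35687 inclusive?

30

gcd(1151, 220) = 1.
By Bézout, 220*(361) + 1151*(-69) = 1.
Particular solution: (419, -80).
General solution: a = 419 + 1151t, b = -80 - 220t for integer t.
1417 ≤ 419 + 1151t ≤ 35687 gives t ∈ [1, 30], which is 30 values.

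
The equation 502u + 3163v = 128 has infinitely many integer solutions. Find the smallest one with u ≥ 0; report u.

1147

gcd(3163, 502) = 1.
1 divides 128, so solutions exist.
By Bézout, 502*(775) + 3163*(-123) = 1.
Scale by 128/1 = 128: (u₀, v₀) = (99200, -15744).
General solution: u = 99200 + 3163t, v = -15744 - 502t for integer t.
u ≥ 0: smallest is 99200 mod 3163 = 1147 (at t = -31), with v = -182.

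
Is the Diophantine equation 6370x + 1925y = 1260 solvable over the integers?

yes

gcd(6370, 1925) = 35  (6370 = 3·1925 + 595, 1925 = 3·595 + 140, 595 = 4·140 + 35, 140 = 4·35).
35 divides 1260, so integer solutions exist.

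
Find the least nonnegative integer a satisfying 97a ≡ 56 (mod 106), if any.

gcd(106, 97) = 1  (106 = 1×97 + 9, 97 = 10×9 + 7, 9 = 1×7 + 2, 7 = 3×2 + 1, 2 = 2×1).
1 divides 56, so solutions exist.
Back-substituting, 97×(47) + 106×(-43) = 1.
So 97×(47) ≡ 1 (mod 106); multiply by 56: a ≡ 2632 (mod 106).
Smallest nonnegative: a = 2632 mod 106 = 88.

88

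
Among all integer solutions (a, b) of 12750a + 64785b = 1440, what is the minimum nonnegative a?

gcd(64785, 12750) = 15  (64785 = 5·12750 + 1035, 12750 = 12·1035 + 330, 1035 = 3·330 + 45, 330 = 7·45 + 15, 45 = 3·15).
15 divides 1440, so solutions exist.
Back-substituting, 12750·(1377) + 64785·(-271) = 15.
Scale by 1440/15 = 96: (a₀, b₀) = (132192, -26016).
General solution: a = 132192 + 4319t, b = -26016 - 850t for integer t.
a ≥ 0: smallest is 132192 mod 4319 = 2622 (at t = -30), with b = -516.

2622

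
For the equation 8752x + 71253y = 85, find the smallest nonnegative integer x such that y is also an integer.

gcd(71253, 8752):
  71253 = 8×8752 + 1237
  8752 = 7×1237 + 93
  1237 = 13×93 + 28
  93 = 3×28 + 9
  28 = 3×9 + 1
  9 = 9×1
so gcd(71253, 8752) = 1.
1 divides 85, so solutions exist.
Back-substitute for Bézout coefficients:
  1 = 28 - 3×9
  ... = 8752×(-7661) + 71253×(941)
Scale by 85/1 = 85: (x₀, y₀) = (-651185, 79985).
General solution: x = -651185 + 71253t, y = 79985 - 8752t for integer t.
x ≥ 0: smallest is -651185 mod 71253 = 61345 (at t = 10), with y = -7535.

61345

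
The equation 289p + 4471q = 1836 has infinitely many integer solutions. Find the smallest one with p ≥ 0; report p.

192

gcd(4471, 289):
  4471 = 15·289 + 136
  289 = 2·136 + 17
  136 = 8·17
so gcd(4471, 289) = 17.
17 divides 1836, so solutions exist.
Back-substitute for Bézout coefficients:
  17 = 289 - 2·136
  ... = 289·(31) + 4471·(-2)
Scale by 1836/17 = 108: (p₀, q₀) = (3348, -216).
General solution: p = 3348 + 263t, q = -216 - 17t for integer t.
p ≥ 0: smallest is 3348 mod 263 = 192 (at t = -12), with q = -12.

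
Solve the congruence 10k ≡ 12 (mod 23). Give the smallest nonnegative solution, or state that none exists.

15

gcd(23, 10):
  23 = 2×10 + 3
  10 = 3×3 + 1
  3 = 3×1
so gcd(23, 10) = 1.
1 divides 12, so solutions exist.
Back-substitute for Bézout coefficients:
  1 = 10 - 3×3
  ... = 10×(7) + 23×(-3)
So 10×(7) ≡ 1 (mod 23); multiply by 12: k ≡ 84 (mod 23).
Smallest nonnegative: k = 84 mod 23 = 15.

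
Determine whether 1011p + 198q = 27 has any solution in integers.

gcd(1011, 198):
  1011 = 5*198 + 21
  198 = 9*21 + 9
  21 = 2*9 + 3
  9 = 3*3
so gcd(1011, 198) = 3.
3 divides 27, so integer solutions exist.

yes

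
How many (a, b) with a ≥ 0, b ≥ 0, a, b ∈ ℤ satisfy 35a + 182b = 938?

1

gcd(182, 35) = 7.
By Bézout, 35*(-5) + 182*(1) = 7.
One solution: (6, 4).
General: a = 6 + 26t, b = 4 - 5t.
a ≥ 0 ⇒ t ≥ 0; b ≥ 0 ⇒ t ≤ 0. So t ∈ [0, 0]: 1 solution.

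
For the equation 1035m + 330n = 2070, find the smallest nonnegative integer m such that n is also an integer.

2

gcd(1035, 330):
  1035 = 3×330 + 45
  330 = 7×45 + 15
  45 = 3×15
so gcd(1035, 330) = 15.
15 divides 2070, so solutions exist.
Back-substitute for Bézout coefficients:
  15 = 330 - 7×45
  ... = 1035×(-7) + 330×(22)
Scale by 2070/15 = 138: (m₀, n₀) = (-966, 3036).
General solution: m = -966 + 22t, n = 3036 - 69t for integer t.
m ≥ 0: smallest is -966 mod 22 = 2 (at t = 44), with n = 0.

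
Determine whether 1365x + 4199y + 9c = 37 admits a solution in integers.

yes

gcd(4199, 1365):
  4199 = 3×1365 + 104
  1365 = 13×104 + 13
  104 = 8×13
so gcd(4199, 1365) = 13.
gcd(13, 9) = 1.
1 divides 37, so integer solutions exist.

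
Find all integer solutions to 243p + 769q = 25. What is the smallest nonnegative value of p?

671

gcd(769, 243):
  769 = 3·243 + 40
  243 = 6·40 + 3
  40 = 13·3 + 1
  3 = 3·1
so gcd(769, 243) = 1.
1 divides 25, so solutions exist.
Back-substitute for Bézout coefficients:
  1 = 40 - 13·3
  ... = 243·(-250) + 769·(79)
Scale by 25/1 = 25: (p₀, q₀) = (-6250, 1975).
General solution: p = -6250 + 769t, q = 1975 - 243t for integer t.
p ≥ 0: smallest is -6250 mod 769 = 671 (at t = 9), with q = -212.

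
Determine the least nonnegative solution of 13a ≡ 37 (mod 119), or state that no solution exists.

gcd(119, 13) = 1.
1 divides 37, so solutions exist.
By Bézout, 13×(55) + 119×(-6) = 1.
So 13×(55) ≡ 1 (mod 119); multiply by 37: a ≡ 2035 (mod 119).
Smallest nonnegative: a = 2035 mod 119 = 12.

12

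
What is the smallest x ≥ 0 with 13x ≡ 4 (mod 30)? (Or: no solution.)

28

gcd(30, 13) = 1  (30 = 2×13 + 4, 13 = 3×4 + 1, 4 = 4×1).
1 divides 4, so solutions exist.
Back-substituting, 13×(7) + 30×(-3) = 1.
So 13×(7) ≡ 1 (mod 30); multiply by 4: x ≡ 28 (mod 30).
Smallest nonnegative: x = 28 mod 30 = 28.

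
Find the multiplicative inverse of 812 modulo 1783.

1469

gcd(1783, 812) = 1  (1783 = 2*812 + 159, 812 = 5*159 + 17, 159 = 9*17 + 6, 17 = 2*6 + 5, 6 = 1*5 + 1, 5 = 5*1).
Back-substituting, 812*(-314) + 1783*(143) = 1.
So 812*-314 ≡ 1 (mod 1783), and -314 mod 1783 = 1469.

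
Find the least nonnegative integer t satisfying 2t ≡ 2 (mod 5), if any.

1

gcd(5, 2) = 1  (5 = 2×2 + 1, 2 = 2×1).
1 divides 2, so solutions exist.
Back-substituting, 2×(-2) + 5×(1) = 1.
So 2×(-2) ≡ 1 (mod 5); multiply by 2: t ≡ -4 (mod 5).
Smallest nonnegative: t = -4 mod 5 = 1.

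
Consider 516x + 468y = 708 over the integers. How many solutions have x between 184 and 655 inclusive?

12

gcd(516, 468):
  516 = 1·468 + 48
  468 = 9·48 + 36
  48 = 1·36 + 12
  36 = 3·12
so gcd(516, 468) = 12.
Back-substitute for Bézout coefficients:
  12 = 48 - 1·36
  ... = 516·(10) + 468·(-11)
Scale by 59: particular solution (590, -649); reduce x mod 39: (5, -4).
General solution: x = 5 + 39t, y = -4 - 43t for integer t.
184 ≤ 5 + 39t ≤ 655 gives t ∈ [5, 16], which is 12 values.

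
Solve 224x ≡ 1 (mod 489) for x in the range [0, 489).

gcd(489, 224) = 1  (489 = 2×224 + 41, 224 = 5×41 + 19, 41 = 2×19 + 3, 19 = 6×3 + 1, 3 = 3×1).
Back-substituting, 224×(155) + 489×(-71) = 1.
So 224×155 ≡ 1 (mod 489), and 155 mod 489 = 155.

155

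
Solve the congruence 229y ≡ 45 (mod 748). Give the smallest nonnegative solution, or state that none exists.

gcd(748, 229):
  748 = 3*229 + 61
  229 = 3*61 + 46
  61 = 1*46 + 15
  46 = 3*15 + 1
  15 = 15*1
so gcd(748, 229) = 1.
1 divides 45, so solutions exist.
Back-substitute for Bézout coefficients:
  1 = 46 - 3*15
  ... = 229*(49) + 748*(-15)
So 229*(49) ≡ 1 (mod 748); multiply by 45: y ≡ 2205 (mod 748).
Smallest nonnegative: y = 2205 mod 748 = 709.

709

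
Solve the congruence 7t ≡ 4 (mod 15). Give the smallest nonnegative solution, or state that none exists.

gcd(15, 7) = 1.
1 divides 4, so solutions exist.
By Bézout, 7*(-2) + 15*(1) = 1.
So 7*(-2) ≡ 1 (mod 15); multiply by 4: t ≡ -8 (mod 15).
Smallest nonnegative: t = -8 mod 15 = 7.

7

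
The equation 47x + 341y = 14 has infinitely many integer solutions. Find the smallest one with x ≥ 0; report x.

276

gcd(341, 47):
  341 = 7·47 + 12
  47 = 3·12 + 11
  12 = 1·11 + 1
  11 = 11·1
so gcd(341, 47) = 1.
1 divides 14, so solutions exist.
Back-substitute for Bézout coefficients:
  1 = 12 - 1·11
  ... = 47·(-29) + 341·(4)
Scale by 14/1 = 14: (x₀, y₀) = (-406, 56).
General solution: x = -406 + 341t, y = 56 - 47t for integer t.
x ≥ 0: smallest is -406 mod 341 = 276 (at t = 2), with y = -38.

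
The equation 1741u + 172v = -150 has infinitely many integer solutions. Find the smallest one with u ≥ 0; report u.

gcd(1741, 172):
  1741 = 10×172 + 21
  172 = 8×21 + 4
  21 = 5×4 + 1
  4 = 4×1
so gcd(1741, 172) = 1.
1 divides -150, so solutions exist.
Back-substitute for Bézout coefficients:
  1 = 21 - 5×4
  ... = 1741×(41) + 172×(-415)
Scale by -150/1 = -150: (u₀, v₀) = (-6150, 62250).
General solution: u = -6150 + 172t, v = 62250 - 1741t for integer t.
u ≥ 0: smallest is -6150 mod 172 = 42 (at t = 36), with v = -426.

42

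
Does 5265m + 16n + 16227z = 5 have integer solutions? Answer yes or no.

yes

gcd(5265, 16) = 1  (5265 = 329·16 + 1, 16 = 16·1).
gcd(1, 16227) = 1.
1 divides 5, so integer solutions exist.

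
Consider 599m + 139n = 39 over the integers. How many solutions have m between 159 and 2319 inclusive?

16

gcd(599, 139):
  599 = 4·139 + 43
  139 = 3·43 + 10
  43 = 4·10 + 3
  10 = 3·3 + 1
  3 = 3·1
so gcd(599, 139) = 1.
Back-substitute for Bézout coefficients:
  1 = 10 - 3·3
  ... = 599·(-42) + 139·(181)
Scale by 39: particular solution (-1638, 7059); reduce m mod 139: (30, -129).
General solution: m = 30 + 139t, n = -129 - 599t for integer t.
159 ≤ 30 + 139t ≤ 2319 gives t ∈ [1, 16], which is 16 values.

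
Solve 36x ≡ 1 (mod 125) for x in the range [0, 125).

gcd(125, 36) = 1  (125 = 3·36 + 17, 36 = 2·17 + 2, 17 = 8·2 + 1, 2 = 2·1).
Back-substituting, 36·(-59) + 125·(17) = 1.
So 36·-59 ≡ 1 (mod 125), and -59 mod 125 = 66.

66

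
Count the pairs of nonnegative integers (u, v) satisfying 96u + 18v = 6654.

23

gcd(96, 18):
  96 = 5×18 + 6
  18 = 3×6
so gcd(96, 18) = 6.
Back-substitute for Bézout coefficients:
  6 = 96 - 5×18
  ... = 96×(1) + 18×(-5)
Scale by 1109: one solution is (1109, -5545). Reduce u mod 3: (2, 359).
General: u = 2 + 3t, v = 359 - 16t.
u ≥ 0 ⇒ t ≥ 0; v ≥ 0 ⇒ t ≤ 22. So t ∈ [0, 22]: 23 solutions.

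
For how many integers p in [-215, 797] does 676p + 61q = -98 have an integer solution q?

gcd(676, 61) = 1  (676 = 11*61 + 5, 61 = 12*5 + 1, 5 = 5*1).
Back-substituting, 676*(-12) + 61*(133) = 1.
Scale by -98: particular solution (1176, -13034); reduce p mod 61: (17, -190).
General solution: p = 17 + 61t, q = -190 - 676t for integer t.
-215 ≤ 17 + 61t ≤ 797 gives t ∈ [-3, 12], which is 16 values.

16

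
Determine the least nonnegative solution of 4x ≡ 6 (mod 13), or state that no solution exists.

8

gcd(13, 4) = 1  (13 = 3*4 + 1, 4 = 4*1).
1 divides 6, so solutions exist.
Back-substituting, 4*(-3) + 13*(1) = 1.
So 4*(-3) ≡ 1 (mod 13); multiply by 6: x ≡ -18 (mod 13).
Smallest nonnegative: x = -18 mod 13 = 8.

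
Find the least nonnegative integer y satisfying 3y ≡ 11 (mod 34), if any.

gcd(34, 3):
  34 = 11*3 + 1
  3 = 3*1
so gcd(34, 3) = 1.
1 divides 11, so solutions exist.
Back-substitute for Bézout coefficients:
  1 = 34 - 11*3
  ... = 3*(-11) + 34*(1)
So 3*(-11) ≡ 1 (mod 34); multiply by 11: y ≡ -121 (mod 34).
Smallest nonnegative: y = -121 mod 34 = 15.

15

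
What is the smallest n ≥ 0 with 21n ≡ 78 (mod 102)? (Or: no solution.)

gcd(102, 21) = 3  (102 = 4·21 + 18, 21 = 1·18 + 3, 18 = 6·3).
3 divides 78, so solutions exist.
Back-substituting, 21·(5) + 102·(-1) = 3.
So 21·(5) ≡ 3 (mod 102); multiply by 26: n ≡ 130 (mod 34).
Smallest nonnegative: n = 130 mod 34 = 28.

28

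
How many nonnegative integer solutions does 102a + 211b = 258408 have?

12

gcd(211, 102) = 1.
By Bézout, 102×(60) + 211×(-29) = 1.
One solution: (200, 1128).
General: a = 200 + 211t, b = 1128 - 102t.
a ≥ 0 ⇒ t ≥ 0; b ≥ 0 ⇒ t ≤ 11. So t ∈ [0, 11]: 12 solutions.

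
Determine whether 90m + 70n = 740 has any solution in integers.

yes

gcd(90, 70) = 10  (90 = 1*70 + 20, 70 = 3*20 + 10, 20 = 2*10).
10 divides 740, so integer solutions exist.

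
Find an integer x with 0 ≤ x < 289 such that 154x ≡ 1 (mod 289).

137

gcd(289, 154) = 1.
By Bézout, 154×(137) + 289×(-73) = 1.
So 154×137 ≡ 1 (mod 289), and 137 mod 289 = 137.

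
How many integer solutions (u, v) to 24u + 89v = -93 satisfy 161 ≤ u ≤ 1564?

16

gcd(89, 24) = 1.
By Bézout, 24*(26) + 89*(-7) = 1.
Particular solution: (74, -21).
General solution: u = 74 + 89t, v = -21 - 24t for integer t.
161 ≤ 74 + 89t ≤ 1564 gives t ∈ [1, 16], which is 16 values.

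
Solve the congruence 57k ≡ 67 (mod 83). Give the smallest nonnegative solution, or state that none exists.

gcd(83, 57) = 1  (83 = 1×57 + 26, 57 = 2×26 + 5, 26 = 5×5 + 1, 5 = 5×1).
1 divides 67, so solutions exist.
Back-substituting, 57×(-16) + 83×(11) = 1.
So 57×(-16) ≡ 1 (mod 83); multiply by 67: k ≡ -1072 (mod 83).
Smallest nonnegative: k = -1072 mod 83 = 7.

7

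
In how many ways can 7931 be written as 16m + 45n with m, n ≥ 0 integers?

gcd(45, 16) = 1  (45 = 2×16 + 13, 16 = 1×13 + 3, 13 = 4×3 + 1, 3 = 3×1).
Back-substituting, 16×(-14) + 45×(5) = 1.
Scale by 7931: one solution is (-111034, 39655). Reduce m mod 45: (26, 167).
General: m = 26 + 45t, n = 167 - 16t.
m ≥ 0 ⇒ t ≥ 0; n ≥ 0 ⇒ t ≤ 10. So t ∈ [0, 10]: 11 solutions.

11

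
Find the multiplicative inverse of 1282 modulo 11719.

gcd(11719, 1282):
  11719 = 9×1282 + 181
  1282 = 7×181 + 15
  181 = 12×15 + 1
  15 = 15×1
so gcd(11719, 1282) = 1.
Back-substitute for Bézout coefficients:
  1 = 181 - 12×15
  ... = 1282×(-777) + 11719×(85)
So 1282×-777 ≡ 1 (mod 11719), and -777 mod 11719 = 10942.

10942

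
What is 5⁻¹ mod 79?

gcd(79, 5) = 1.
By Bézout, 5×(16) + 79×(-1) = 1.
So 5×16 ≡ 1 (mod 79), and 16 mod 79 = 16.

16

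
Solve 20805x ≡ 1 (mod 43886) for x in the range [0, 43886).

22695

gcd(43886, 20805) = 1  (43886 = 2*20805 + 2276, 20805 = 9*2276 + 321, 2276 = 7*321 + 29, 321 = 11*29 + 2, 29 = 14*2 + 1, 2 = 2*1).
Back-substituting, 20805*(-21191) + 43886*(10046) = 1.
So 20805*-21191 ≡ 1 (mod 43886), and -21191 mod 43886 = 22695.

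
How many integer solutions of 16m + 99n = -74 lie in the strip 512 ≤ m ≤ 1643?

gcd(99, 16) = 1  (99 = 6·16 + 3, 16 = 5·3 + 1, 3 = 3·1).
Back-substituting, 16·(31) + 99·(-5) = 1.
Scale by -74: particular solution (-2294, 370); reduce m mod 99: (82, -14).
General solution: m = 82 + 99t, n = -14 - 16t for integer t.
512 ≤ 82 + 99t ≤ 1643 gives t ∈ [5, 15], which is 11 values.

11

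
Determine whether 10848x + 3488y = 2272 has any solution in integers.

yes

gcd(10848, 3488) = 32  (10848 = 3*3488 + 384, 3488 = 9*384 + 32, 384 = 12*32).
32 divides 2272, so integer solutions exist.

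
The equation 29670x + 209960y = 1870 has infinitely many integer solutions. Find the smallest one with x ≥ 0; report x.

gcd(209960, 29670) = 10  (209960 = 7*29670 + 2270, 29670 = 13*2270 + 160, 2270 = 14*160 + 30, 160 = 5*30 + 10, 30 = 3*10).
10 divides 1870, so solutions exist.
Back-substituting, 29670*(6567) + 209960*(-928) = 10.
Scale by 1870/10 = 187: (x₀, y₀) = (1228029, -173536).
General solution: x = 1228029 + 20996t, y = -173536 - 2967t for integer t.
x ≥ 0: smallest is 1228029 mod 20996 = 10261 (at t = -58), with y = -1450.

10261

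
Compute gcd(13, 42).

gcd(42, 13):
  42 = 3·13 + 3
  13 = 4·3 + 1
  3 = 3·1
so gcd(42, 13) = 1.

1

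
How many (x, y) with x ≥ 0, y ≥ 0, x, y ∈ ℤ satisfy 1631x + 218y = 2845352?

gcd(1631, 218) = 1  (1631 = 7×218 + 105, 218 = 2×105 + 8, 105 = 13×8 + 1, 8 = 8×1).
Back-substituting, 1631×(27) + 218×(-202) = 1.
Scale by 2845352: one solution is (76824504, -574761104). Reduce x mod 218: (214, 11451).
General: x = 214 + 218t, y = 11451 - 1631t.
x ≥ 0 ⇒ t ≥ 0; y ≥ 0 ⇒ t ≤ 7. So t ∈ [0, 7]: 8 solutions.

8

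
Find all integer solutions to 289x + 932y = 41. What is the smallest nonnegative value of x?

629

gcd(932, 289) = 1.
1 divides 41, so solutions exist.
By Bézout, 289·(129) + 932·(-40) = 1.
Scale by 41/1 = 41: (x₀, y₀) = (5289, -1640).
General solution: x = 5289 + 932t, y = -1640 - 289t for integer t.
x ≥ 0: smallest is 5289 mod 932 = 629 (at t = -5), with y = -195.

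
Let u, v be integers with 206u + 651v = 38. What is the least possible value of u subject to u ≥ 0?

gcd(651, 206) = 1.
1 divides 38, so solutions exist.
By Bézout, 206×(-79) + 651×(25) = 1.
Scale by 38/1 = 38: (u₀, v₀) = (-3002, 950).
General solution: u = -3002 + 651t, v = 950 - 206t for integer t.
u ≥ 0: smallest is -3002 mod 651 = 253 (at t = 5), with v = -80.

253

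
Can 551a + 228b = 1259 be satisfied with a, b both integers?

gcd(551, 228) = 19  (551 = 2*228 + 95, 228 = 2*95 + 38, 95 = 2*38 + 19, 38 = 2*19).
19 does not divide 1259 (remainder 5), so no integer solutions.

no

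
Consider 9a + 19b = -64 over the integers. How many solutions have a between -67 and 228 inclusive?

16

gcd(19, 9) = 1  (19 = 2*9 + 1, 9 = 9*1).
Back-substituting, 9*(-2) + 19*(1) = 1.
Scale by -64: particular solution (128, -64); reduce a mod 19: (14, -10).
General solution: a = 14 + 19t, b = -10 - 9t for integer t.
-67 ≤ 14 + 19t ≤ 228 gives t ∈ [-4, 11], which is 16 values.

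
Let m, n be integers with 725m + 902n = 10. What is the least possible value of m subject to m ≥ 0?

gcd(902, 725):
  902 = 1×725 + 177
  725 = 4×177 + 17
  177 = 10×17 + 7
  17 = 2×7 + 3
  7 = 2×3 + 1
  3 = 3×1
so gcd(902, 725) = 1.
1 divides 10, so solutions exist.
Back-substitute for Bézout coefficients:
  1 = 7 - 2×3
  ... = 725×(-265) + 902×(213)
Scale by 10/1 = 10: (m₀, n₀) = (-2650, 2130).
General solution: m = -2650 + 902t, n = 2130 - 725t for integer t.
m ≥ 0: smallest is -2650 mod 902 = 56 (at t = 3), with n = -45.

56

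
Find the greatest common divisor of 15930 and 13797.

gcd(15930, 13797):
  15930 = 1*13797 + 2133
  13797 = 6*2133 + 999
  2133 = 2*999 + 135
  999 = 7*135 + 54
  135 = 2*54 + 27
  54 = 2*27
so gcd(15930, 13797) = 27.

27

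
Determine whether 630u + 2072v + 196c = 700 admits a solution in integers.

gcd(2072, 630):
  2072 = 3·630 + 182
  630 = 3·182 + 84
  182 = 2·84 + 14
  84 = 6·14
so gcd(2072, 630) = 14.
gcd(14, 196) = 14.
14 divides 700, so integer solutions exist.

yes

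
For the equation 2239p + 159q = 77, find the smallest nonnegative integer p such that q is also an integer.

gcd(2239, 159):
  2239 = 14*159 + 13
  159 = 12*13 + 3
  13 = 4*3 + 1
  3 = 3*1
so gcd(2239, 159) = 1.
1 divides 77, so solutions exist.
Back-substitute for Bézout coefficients:
  1 = 13 - 4*3
  ... = 2239*(49) + 159*(-690)
Scale by 77/1 = 77: (p₀, q₀) = (3773, -53130).
General solution: p = 3773 + 159t, q = -53130 - 2239t for integer t.
p ≥ 0: smallest is 3773 mod 159 = 116 (at t = -23), with q = -1633.

116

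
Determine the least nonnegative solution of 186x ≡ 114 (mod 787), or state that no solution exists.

gcd(787, 186) = 1  (787 = 4·186 + 43, 186 = 4·43 + 14, 43 = 3·14 + 1, 14 = 14·1).
1 divides 114, so solutions exist.
Back-substituting, 186·(-55) + 787·(13) = 1.
So 186·(-55) ≡ 1 (mod 787); multiply by 114: x ≡ -6270 (mod 787).
Smallest nonnegative: x = -6270 mod 787 = 26.

26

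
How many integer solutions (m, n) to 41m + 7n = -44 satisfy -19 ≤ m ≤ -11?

gcd(41, 7) = 1.
By Bézout, 41·(-1) + 7·(6) = 1.
Particular solution: (2, -18).
General solution: m = 2 + 7t, n = -18 - 41t for integer t.
-19 ≤ 2 + 7t ≤ -11 gives t ∈ [-3, -2], which is 2 values.

2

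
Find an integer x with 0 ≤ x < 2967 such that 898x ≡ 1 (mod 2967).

2554

gcd(2967, 898):
  2967 = 3×898 + 273
  898 = 3×273 + 79
  273 = 3×79 + 36
  79 = 2×36 + 7
  36 = 5×7 + 1
  7 = 7×1
so gcd(2967, 898) = 1.
Back-substitute for Bézout coefficients:
  1 = 36 - 5×7
  ... = 898×(-413) + 2967×(125)
So 898×-413 ≡ 1 (mod 2967), and -413 mod 2967 = 2554.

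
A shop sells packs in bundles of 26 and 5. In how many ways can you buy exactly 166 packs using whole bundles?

Need nonnegative integers with 26j + 5k = 166.
gcd(26, 5) = 1, and 26·(1) + 5·(-5) = 1.
So (j₀, k₀) = (166, -830); general j = 166 + 5t, k = -830 - 26t.
j ≥ 0 ⇒ t ≥ -33; k ≥ 0 ⇒ t ≤ -32. That's 2 values of t.

2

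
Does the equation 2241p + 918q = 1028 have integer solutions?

gcd(2241, 918) = 27.
27 does not divide 1028 (remainder 2), so no integer solutions.

no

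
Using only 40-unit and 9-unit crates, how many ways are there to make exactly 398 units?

Need nonnegative integers with 40j + 9k = 398.
gcd(40, 9) = 1, and 40·(-2) + 9·(9) = 1.
So (j₀, k₀) = (-796, 3582); general j = -796 + 9t, k = 3582 - 40t.
j ≥ 0 ⇒ t ≥ 89; k ≥ 0 ⇒ t ≤ 89. That's 1 value of t.

1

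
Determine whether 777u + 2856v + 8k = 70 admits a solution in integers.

gcd(2856, 777) = 21  (2856 = 3×777 + 525, 777 = 1×525 + 252, 525 = 2×252 + 21, 252 = 12×21).
gcd(21, 8) = 1.
1 divides 70, so integer solutions exist.

yes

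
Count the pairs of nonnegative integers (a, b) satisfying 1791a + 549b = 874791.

gcd(1791, 549) = 9.
By Bézout, 1791*(-19) + 549*(62) = 9.
One solution: (55, 1414).
General: a = 55 + 61t, b = 1414 - 199t.
a ≥ 0 ⇒ t ≥ 0; b ≥ 0 ⇒ t ≤ 7. So t ∈ [0, 7]: 8 solutions.

8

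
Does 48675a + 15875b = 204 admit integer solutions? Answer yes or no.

no

gcd(48675, 15875) = 25.
25 does not divide 204 (remainder 4), so no integer solutions.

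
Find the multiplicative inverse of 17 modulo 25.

3

gcd(25, 17):
  25 = 1·17 + 8
  17 = 2·8 + 1
  8 = 8·1
so gcd(25, 17) = 1.
Back-substitute for Bézout coefficients:
  1 = 17 - 2·8
  ... = 17·(3) + 25·(-2)
So 17·3 ≡ 1 (mod 25), and 3 mod 25 = 3.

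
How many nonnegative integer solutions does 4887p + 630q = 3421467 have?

gcd(4887, 630):
  4887 = 7×630 + 477
  630 = 1×477 + 153
  477 = 3×153 + 18
  153 = 8×18 + 9
  18 = 2×9
so gcd(4887, 630) = 9.
Back-substitute for Bézout coefficients:
  9 = 153 - 8×18
  ... = 4887×(-33) + 630×(256)
Scale by 380163: one solution is (-12545379, 97321728). Reduce p mod 70: (21, 5268).
General: p = 21 + 70t, q = 5268 - 543t.
p ≥ 0 ⇒ t ≥ 0; q ≥ 0 ⇒ t ≤ 9. So t ∈ [0, 9]: 10 solutions.

10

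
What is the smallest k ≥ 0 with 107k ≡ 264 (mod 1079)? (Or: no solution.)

426

gcd(1079, 107) = 1  (1079 = 10*107 + 9, 107 = 11*9 + 8, 9 = 1*8 + 1, 8 = 8*1).
1 divides 264, so solutions exist.
Back-substituting, 107*(-121) + 1079*(12) = 1.
So 107*(-121) ≡ 1 (mod 1079); multiply by 264: k ≡ -31944 (mod 1079).
Smallest nonnegative: k = -31944 mod 1079 = 426.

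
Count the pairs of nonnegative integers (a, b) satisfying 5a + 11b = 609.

11

gcd(11, 5):
  11 = 2*5 + 1
  5 = 5*1
so gcd(11, 5) = 1.
Back-substitute for Bézout coefficients:
  1 = 11 - 2*5
  ... = 5*(-2) + 11*(1)
Scale by 609: one solution is (-1218, 609). Reduce a mod 11: (3, 54).
General: a = 3 + 11t, b = 54 - 5t.
a ≥ 0 ⇒ t ≥ 0; b ≥ 0 ⇒ t ≤ 10. So t ∈ [0, 10]: 11 solutions.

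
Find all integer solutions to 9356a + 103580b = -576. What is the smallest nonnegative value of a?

gcd(103580, 9356) = 4  (103580 = 11·9356 + 664, 9356 = 14·664 + 60, 664 = 11·60 + 4, 60 = 15·4).
4 divides -576, so solutions exist.
Back-substituting, 9356·(-1716) + 103580·(155) = 4.
Scale by -576/4 = -144: (a₀, b₀) = (247104, -22320).
General solution: a = 247104 + 25895t, b = -22320 - 2339t for integer t.
a ≥ 0: smallest is 247104 mod 25895 = 14049 (at t = -9), with b = -1269.

14049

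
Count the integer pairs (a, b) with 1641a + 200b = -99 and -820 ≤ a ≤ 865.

9

gcd(1641, 200) = 1.
By Bézout, 1641·(-39) + 200·(320) = 1.
Particular solution: (61, -501).
General solution: a = 61 + 200t, b = -501 - 1641t for integer t.
-820 ≤ 61 + 200t ≤ 865 gives t ∈ [-4, 4], which is 9 values.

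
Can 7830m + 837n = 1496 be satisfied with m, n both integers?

gcd(7830, 837) = 27  (7830 = 9·837 + 297, 837 = 2·297 + 243, 297 = 1·243 + 54, 243 = 4·54 + 27, 54 = 2·27).
27 does not divide 1496 (remainder 11), so no integer solutions.

no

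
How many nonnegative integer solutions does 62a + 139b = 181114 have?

21

gcd(139, 62):
  139 = 2×62 + 15
  62 = 4×15 + 2
  15 = 7×2 + 1
  2 = 2×1
so gcd(139, 62) = 1.
Back-substitute for Bézout coefficients:
  1 = 15 - 7×2
  ... = 62×(-65) + 139×(29)
Scale by 181114: one solution is (-11772410, 5252306). Reduce a mod 139: (56, 1278).
General: a = 56 + 139t, b = 1278 - 62t.
a ≥ 0 ⇒ t ≥ 0; b ≥ 0 ⇒ t ≤ 20. So t ∈ [0, 20]: 21 solutions.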